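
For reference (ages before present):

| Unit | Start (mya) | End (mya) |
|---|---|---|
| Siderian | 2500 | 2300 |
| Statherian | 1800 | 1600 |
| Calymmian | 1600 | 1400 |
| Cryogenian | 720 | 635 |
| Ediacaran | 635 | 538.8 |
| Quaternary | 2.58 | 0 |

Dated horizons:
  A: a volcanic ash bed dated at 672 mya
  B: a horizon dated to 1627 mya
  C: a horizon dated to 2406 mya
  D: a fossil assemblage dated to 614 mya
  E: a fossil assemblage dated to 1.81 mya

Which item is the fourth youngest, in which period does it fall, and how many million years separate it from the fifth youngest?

B, in the Statherian; 779 million years to C

Smaller Ma means younger, so youngest first: E 1.81 < D 614 < A 672 < B 1627 < C 2406.
Counting 4 along gives B (1627 Ma); the excerpt puts that inside the Statherian, 1800–1600 Ma.
Next in line is C (2406 Ma), and 2406 − 1627 = 779 Myr.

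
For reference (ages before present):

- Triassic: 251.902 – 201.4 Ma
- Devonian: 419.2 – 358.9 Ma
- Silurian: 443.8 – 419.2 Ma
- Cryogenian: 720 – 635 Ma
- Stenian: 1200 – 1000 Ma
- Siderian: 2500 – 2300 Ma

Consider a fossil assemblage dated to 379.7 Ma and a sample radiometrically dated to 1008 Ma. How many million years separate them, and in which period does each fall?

628.3 million years apart; the first in the Devonian, the second in the Stenian

Elapsed time: 1008 − 379.7 = 628.3 Myr.
379.7 Ma lies within 419.2–358.9 Ma: Devonian.
1008 Ma lies within 1200–1000 Ma: Stenian.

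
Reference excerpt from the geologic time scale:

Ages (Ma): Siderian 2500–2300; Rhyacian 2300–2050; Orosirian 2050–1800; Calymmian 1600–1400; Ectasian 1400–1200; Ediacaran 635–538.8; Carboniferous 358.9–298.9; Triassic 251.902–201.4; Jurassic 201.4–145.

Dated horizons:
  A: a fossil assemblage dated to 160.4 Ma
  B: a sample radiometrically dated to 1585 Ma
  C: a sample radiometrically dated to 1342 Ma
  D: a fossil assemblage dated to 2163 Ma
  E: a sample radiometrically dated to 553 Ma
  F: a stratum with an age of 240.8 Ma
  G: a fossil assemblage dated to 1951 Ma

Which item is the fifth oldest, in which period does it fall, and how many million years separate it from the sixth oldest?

Larger Ma means older, so oldest first: D 2163 > G 1951 > B 1585 > C 1342 > E 553 > F 240.8 > A 160.4.
Counting 5 along gives E (553 Ma); the excerpt puts that inside the Ediacaran, 635–538.8 Ma.
Next in line is F (240.8 Ma), and 553 − 240.8 = 312.2 Myr.

E, in the Ediacaran; 312.2 million years to F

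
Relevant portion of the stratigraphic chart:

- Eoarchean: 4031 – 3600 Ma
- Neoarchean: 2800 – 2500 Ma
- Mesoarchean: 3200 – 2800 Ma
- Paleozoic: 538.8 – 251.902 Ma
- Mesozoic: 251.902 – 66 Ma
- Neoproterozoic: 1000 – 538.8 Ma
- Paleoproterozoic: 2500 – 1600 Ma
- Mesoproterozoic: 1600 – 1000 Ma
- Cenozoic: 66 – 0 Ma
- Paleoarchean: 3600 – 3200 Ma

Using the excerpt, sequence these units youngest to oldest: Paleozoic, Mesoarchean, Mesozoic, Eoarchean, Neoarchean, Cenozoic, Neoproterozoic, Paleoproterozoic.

Cenozoic → Mesozoic → Paleozoic → Neoproterozoic → Paleoproterozoic → Neoarchean → Mesoarchean → Eoarchean

Read off each span (Ma): Paleozoic 538.8–251.902; Mesoarchean 3200–2800; Mesozoic 251.902–66; Eoarchean 4031–3600; Neoarchean 2800–2500; Cenozoic 66–0; Neoproterozoic 1000–538.8; Paleoproterozoic 2500–1600.
Larger Ma is older, so oldest→youngest is Eoarchean, Mesoarchean, Neoarchean, Paleoproterozoic, Neoproterozoic, Paleozoic, Mesozoic, Cenozoic; reverse it for youngest→oldest.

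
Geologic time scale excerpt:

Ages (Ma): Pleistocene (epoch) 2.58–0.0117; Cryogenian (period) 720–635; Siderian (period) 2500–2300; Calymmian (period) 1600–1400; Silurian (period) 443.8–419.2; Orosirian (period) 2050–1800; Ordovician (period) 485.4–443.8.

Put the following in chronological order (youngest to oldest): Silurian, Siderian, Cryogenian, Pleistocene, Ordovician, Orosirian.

Sorting by start age (ascending Ma, since larger Ma = older): Pleistocene began 2.58, Silurian began 443.8, Ordovician began 485.4, Cryogenian began 720, Orosirian began 2050, Siderian began 2500.

Pleistocene, Silurian, Ordovician, Cryogenian, Orosirian, Siderian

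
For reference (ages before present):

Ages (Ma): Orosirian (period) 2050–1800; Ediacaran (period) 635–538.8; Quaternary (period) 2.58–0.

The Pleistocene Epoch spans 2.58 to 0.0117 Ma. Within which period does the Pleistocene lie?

Quaternary

The Pleistocene (2.58–0.0117 Ma) lies entirely within 2.58–0 Ma, the Quaternary Period.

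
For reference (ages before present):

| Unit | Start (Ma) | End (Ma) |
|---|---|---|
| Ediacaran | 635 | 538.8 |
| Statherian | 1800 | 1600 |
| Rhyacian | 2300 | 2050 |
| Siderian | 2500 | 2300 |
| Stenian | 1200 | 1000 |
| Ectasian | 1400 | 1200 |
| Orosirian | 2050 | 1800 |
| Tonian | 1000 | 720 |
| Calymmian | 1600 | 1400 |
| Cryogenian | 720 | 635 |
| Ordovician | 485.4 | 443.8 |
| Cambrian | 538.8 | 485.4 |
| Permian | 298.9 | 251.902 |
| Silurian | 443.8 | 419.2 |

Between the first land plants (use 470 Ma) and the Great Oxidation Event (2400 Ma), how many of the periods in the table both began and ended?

10

The older date is 2400 Ma and the younger is 470 Ma.
Periods with start < 2400 and end > 470 Ma: Rhyacian (2300–2050), Orosirian (2050–1800), Statherian (1800–1600), Calymmian (1600–1400), Ectasian (1400–1200), Stenian (1200–1000), Tonian (1000–720), Cryogenian (720–635), Ediacaran (635–538.8), Cambrian (538.8–485.4).
That is 10 complete periods.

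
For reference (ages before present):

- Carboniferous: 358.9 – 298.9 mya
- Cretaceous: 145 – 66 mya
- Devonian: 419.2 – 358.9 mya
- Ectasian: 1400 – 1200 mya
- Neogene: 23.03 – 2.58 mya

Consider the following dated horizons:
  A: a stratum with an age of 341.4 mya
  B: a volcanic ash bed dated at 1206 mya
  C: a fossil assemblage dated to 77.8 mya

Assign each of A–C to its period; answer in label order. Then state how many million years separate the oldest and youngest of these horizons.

A: 341.4 Ma lies in 358.9–298.9 Ma, so Carboniferous.
B: 1206 Ma lies in 1400–1200 Ma, so Ectasian.
C: 77.8 Ma lies in 145–66 Ma, so Cretaceous.
Oldest = 1206 Ma, youngest = 77.8 Ma → span 1128.2 Myr.

A — Carboniferous; B — Ectasian; C — Cretaceous; span 1128.2 million years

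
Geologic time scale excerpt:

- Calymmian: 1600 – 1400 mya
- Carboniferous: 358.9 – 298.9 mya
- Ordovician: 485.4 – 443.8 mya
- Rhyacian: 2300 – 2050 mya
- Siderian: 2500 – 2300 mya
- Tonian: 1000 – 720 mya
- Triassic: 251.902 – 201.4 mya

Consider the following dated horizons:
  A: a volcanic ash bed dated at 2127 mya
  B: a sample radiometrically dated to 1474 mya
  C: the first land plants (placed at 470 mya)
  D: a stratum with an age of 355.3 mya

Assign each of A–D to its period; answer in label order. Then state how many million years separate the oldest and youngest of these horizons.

A: 2127 Ma lies in 2300–2050 Ma, so Rhyacian.
B: 1474 Ma lies in 1600–1400 Ma, so Calymmian.
C: 470 Ma lies in 485.4–443.8 Ma, so Ordovician.
D: 355.3 Ma lies in 358.9–298.9 Ma, so Carboniferous.
Oldest = 2127 Ma, youngest = 355.3 Ma → span 1771.7 Myr.

A — Rhyacian; B — Calymmian; C — Ordovician; D — Carboniferous; span 1771.7 million years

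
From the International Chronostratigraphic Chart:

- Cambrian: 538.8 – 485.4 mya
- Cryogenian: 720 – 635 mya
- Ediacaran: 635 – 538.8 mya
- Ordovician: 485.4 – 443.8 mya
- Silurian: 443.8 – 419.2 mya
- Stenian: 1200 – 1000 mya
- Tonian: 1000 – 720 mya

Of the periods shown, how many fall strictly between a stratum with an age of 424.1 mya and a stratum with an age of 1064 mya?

1064 Ma sits inside the Stenian (1200–1000) and 424.1 Ma inside the Silurian (443.8–419.2); neither of those is wholly between the two dates.
The listed periods lying completely between them are Tonian, Cryogenian, Ediacaran, Cambrian, Ordovician — 5 in all.

5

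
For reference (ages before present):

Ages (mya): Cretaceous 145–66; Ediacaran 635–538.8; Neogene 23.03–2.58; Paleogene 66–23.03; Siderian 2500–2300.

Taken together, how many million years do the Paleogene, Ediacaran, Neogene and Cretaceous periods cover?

Duration is start − end for each: (66 − 23.03) + (635 − 538.8) + (23.03 − 2.58) + (145 − 66).
That is 42.97 + 96.2 + 20.45 + 79, which totals 238.62 million years.

238.62 million years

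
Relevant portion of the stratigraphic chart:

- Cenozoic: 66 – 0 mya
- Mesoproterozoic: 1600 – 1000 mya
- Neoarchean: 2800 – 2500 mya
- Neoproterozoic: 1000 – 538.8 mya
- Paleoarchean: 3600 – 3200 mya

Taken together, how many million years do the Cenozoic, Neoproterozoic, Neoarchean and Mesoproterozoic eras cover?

Duration is start − end for each: (66 − 0) + (1000 − 538.8) + (2800 − 2500) + (1600 − 1000).
That is 66 + 461.2 + 300 + 600, which totals 1427.2 million years.

1427.2 million years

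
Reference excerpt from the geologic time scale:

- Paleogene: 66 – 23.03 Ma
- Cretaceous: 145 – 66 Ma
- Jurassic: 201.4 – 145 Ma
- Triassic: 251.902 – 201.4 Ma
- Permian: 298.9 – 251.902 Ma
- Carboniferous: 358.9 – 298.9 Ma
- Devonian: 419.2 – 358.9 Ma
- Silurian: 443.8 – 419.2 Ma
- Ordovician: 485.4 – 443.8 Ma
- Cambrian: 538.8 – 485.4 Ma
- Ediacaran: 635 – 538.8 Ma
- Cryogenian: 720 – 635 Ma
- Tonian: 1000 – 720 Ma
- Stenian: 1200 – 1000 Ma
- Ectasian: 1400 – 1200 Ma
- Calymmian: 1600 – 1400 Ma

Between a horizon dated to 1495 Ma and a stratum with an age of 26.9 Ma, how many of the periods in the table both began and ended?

14

1495 Ma sits inside the Calymmian (1600–1400) and 26.9 Ma inside the Paleogene (66–23.03); neither of those is wholly between the two dates.
The listed periods lying completely between them are Ectasian, Stenian, Tonian, Cryogenian, Ediacaran, Cambrian, Ordovician, Silurian, Devonian, Carboniferous, Permian, Triassic, Jurassic, Cretaceous — 14 in all.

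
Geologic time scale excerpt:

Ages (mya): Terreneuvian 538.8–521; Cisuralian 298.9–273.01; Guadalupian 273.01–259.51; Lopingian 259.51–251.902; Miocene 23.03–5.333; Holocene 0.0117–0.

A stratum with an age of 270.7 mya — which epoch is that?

270.7 Ma lies between 273.01 and 259.51 Ma, so it falls in the Guadalupian.

Guadalupian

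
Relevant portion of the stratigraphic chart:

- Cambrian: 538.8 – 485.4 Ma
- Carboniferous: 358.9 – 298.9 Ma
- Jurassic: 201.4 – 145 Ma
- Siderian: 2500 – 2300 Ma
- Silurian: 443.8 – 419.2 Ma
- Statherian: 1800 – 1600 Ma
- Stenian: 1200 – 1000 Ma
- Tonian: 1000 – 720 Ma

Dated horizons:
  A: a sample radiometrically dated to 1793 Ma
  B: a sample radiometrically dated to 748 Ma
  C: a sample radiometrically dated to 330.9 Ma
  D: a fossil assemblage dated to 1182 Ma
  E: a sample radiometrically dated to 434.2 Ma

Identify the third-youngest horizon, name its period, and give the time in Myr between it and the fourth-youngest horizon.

B, in the Tonian; 434 million years to D

Sorted youngest-first by Ma: C (330.9), E (434.2), B (748), D (1182), A (1793).
The third youngest is B at 748 Ma, which lies in 1000–720 Ma: the Tonian.
The fourth youngest is D at 1182 Ma; separation = |748 − 1182| = 434 Myr.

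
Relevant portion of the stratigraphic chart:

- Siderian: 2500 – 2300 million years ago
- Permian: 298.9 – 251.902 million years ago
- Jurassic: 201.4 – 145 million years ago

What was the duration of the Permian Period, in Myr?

298.9 − 251.902 = 46.998 million years.

46.998 million years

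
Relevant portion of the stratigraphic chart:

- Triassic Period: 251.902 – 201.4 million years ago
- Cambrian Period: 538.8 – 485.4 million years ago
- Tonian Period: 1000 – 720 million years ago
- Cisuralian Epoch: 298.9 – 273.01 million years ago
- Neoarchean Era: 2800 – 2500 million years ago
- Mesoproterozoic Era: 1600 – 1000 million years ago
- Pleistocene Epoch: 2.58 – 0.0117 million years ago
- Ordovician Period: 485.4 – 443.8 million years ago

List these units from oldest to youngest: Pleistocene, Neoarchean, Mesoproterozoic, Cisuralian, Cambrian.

Neoarchean, Mesoproterozoic, Cambrian, Cisuralian, Pleistocene

Sorting by start age (descending Ma, since larger Ma = older): Neoarchean start 2800, Mesoproterozoic start 1600, Cambrian start 538.8, Cisuralian start 298.9, Pleistocene start 2.58.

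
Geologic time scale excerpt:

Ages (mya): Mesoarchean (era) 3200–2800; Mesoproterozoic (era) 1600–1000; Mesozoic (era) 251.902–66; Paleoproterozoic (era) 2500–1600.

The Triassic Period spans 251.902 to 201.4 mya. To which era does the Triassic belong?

The Triassic (251.902–201.4 Ma) lies entirely within 251.902–66 Ma, the Mesozoic Era.

Mesozoic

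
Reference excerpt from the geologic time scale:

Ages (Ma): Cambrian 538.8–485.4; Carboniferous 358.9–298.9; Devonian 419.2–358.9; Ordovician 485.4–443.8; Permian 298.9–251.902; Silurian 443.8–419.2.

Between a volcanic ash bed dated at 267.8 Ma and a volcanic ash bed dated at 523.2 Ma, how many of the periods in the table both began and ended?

The older date is 523.2 Ma and the younger is 267.8 Ma.
Periods with start < 523.2 and end > 267.8 Ma: Ordovician (485.4–443.8), Silurian (443.8–419.2), Devonian (419.2–358.9), Carboniferous (358.9–298.9).
That is 4 complete periods.

4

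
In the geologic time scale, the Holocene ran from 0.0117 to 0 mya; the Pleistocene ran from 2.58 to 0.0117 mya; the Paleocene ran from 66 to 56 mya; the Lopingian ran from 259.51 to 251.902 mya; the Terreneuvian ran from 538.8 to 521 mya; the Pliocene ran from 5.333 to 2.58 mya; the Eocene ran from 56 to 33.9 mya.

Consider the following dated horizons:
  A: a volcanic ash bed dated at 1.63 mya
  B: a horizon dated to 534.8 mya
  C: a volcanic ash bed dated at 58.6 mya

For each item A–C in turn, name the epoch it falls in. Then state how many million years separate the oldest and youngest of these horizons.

A — Pleistocene; B — Terreneuvian; C — Paleocene; span 533.17 million years

A: 1.63 Ma lies in 2.58–0.0117 Ma, so Pleistocene.
B: 534.8 Ma lies in 538.8–521 Ma, so Terreneuvian.
C: 58.6 Ma lies in 66–56 Ma, so Paleocene.
Oldest = 534.8 Ma, youngest = 1.63 Ma → span 533.17 Myr.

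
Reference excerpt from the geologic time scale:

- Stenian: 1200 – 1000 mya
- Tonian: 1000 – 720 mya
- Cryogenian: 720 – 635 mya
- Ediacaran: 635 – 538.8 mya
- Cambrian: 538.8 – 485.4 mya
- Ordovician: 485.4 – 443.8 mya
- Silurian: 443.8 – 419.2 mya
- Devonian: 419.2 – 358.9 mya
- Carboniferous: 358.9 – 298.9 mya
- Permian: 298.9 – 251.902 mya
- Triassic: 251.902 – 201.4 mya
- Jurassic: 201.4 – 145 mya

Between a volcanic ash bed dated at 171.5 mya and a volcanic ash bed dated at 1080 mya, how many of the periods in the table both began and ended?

1080 Ma sits inside the Stenian (1200–1000) and 171.5 Ma inside the Jurassic (201.4–145); neither of those is wholly between the two dates.
The listed periods lying completely between them are Tonian, Cryogenian, Ediacaran, Cambrian, Ordovician, Silurian, Devonian, Carboniferous, Permian, Triassic — 10 in all.

10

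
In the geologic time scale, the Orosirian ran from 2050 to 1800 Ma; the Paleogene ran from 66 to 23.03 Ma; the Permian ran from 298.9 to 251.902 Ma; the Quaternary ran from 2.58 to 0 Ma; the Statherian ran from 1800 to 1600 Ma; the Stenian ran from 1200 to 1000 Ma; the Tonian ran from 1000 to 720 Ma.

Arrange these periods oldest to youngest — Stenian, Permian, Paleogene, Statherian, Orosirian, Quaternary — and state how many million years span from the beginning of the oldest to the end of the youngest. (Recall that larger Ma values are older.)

Orosirian, Statherian, Stenian, Permian, Paleogene, Quaternary; total span 2050 Myr

From the excerpt: Stenian 1200–1000; Permian 298.9–251.902; Paleogene 66–23.03; Statherian 1800–1600; Orosirian 2050–1800; Quaternary 2.58–0 (Ma).
Larger Ma is earlier, so the oldest is Orosirian and the youngest is Quaternary; oldest to youngest: Orosirian, Statherian, Stenian, Permian, Paleogene, Quaternary.
Oldest start 2050 minus youngest end 0 gives 2050 Myr overall.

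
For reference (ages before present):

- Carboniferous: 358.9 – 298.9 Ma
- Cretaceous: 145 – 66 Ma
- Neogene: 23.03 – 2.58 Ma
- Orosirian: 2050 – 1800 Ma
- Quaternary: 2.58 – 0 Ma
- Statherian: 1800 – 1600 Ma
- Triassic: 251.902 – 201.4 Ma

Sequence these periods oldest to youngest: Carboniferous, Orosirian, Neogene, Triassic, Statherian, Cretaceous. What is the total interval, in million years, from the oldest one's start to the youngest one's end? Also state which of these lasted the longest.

Orosirian → Statherian → Carboniferous → Triassic → Cretaceous → Neogene; total span 2047.42 Myr; longest is Orosirian

Start ages (Ma): Orosirian 2050, Statherian 1800, Carboniferous 358.9, Triassic 251.902, Cretaceous 145, Neogene 23.03.
Ordered oldest to youngest: Orosirian, Statherian, Carboniferous, Triassic, Cretaceous, Neogene.
Span = 2050 − 2.58 = 2047.42 Myr.
Durations: Orosirian 250, Statherian 200, Cretaceous 79, Triassic 50.502, Carboniferous 60, Neogene 20.45 → longest is Orosirian (250 Myr).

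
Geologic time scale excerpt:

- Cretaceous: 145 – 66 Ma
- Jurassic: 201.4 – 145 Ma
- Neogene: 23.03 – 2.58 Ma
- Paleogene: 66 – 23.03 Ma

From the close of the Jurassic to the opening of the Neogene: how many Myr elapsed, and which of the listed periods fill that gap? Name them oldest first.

121.97 million years; Cretaceous, Paleogene

End of Jurassic = 145 Ma; start of Neogene = 23.03 Ma.
Gap = 145 − 23.03 = 121.97 Myr.
Periods wholly inside 145–23.03 Ma: Cretaceous (145–66), Paleogene (66–23.03).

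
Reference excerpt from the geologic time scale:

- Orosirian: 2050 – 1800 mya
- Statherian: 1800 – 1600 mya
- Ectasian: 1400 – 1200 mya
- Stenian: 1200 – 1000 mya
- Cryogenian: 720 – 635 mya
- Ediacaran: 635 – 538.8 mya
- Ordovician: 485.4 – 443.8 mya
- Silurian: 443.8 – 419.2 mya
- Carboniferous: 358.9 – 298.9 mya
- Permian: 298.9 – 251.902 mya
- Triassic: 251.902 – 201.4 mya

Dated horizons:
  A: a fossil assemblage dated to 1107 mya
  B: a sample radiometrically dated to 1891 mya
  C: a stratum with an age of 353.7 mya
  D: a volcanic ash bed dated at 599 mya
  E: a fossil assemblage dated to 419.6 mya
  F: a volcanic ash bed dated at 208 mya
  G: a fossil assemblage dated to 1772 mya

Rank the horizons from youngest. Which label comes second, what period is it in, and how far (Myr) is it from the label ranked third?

C, in the Carboniferous; 65.9 million years to E

Smaller Ma means younger, so youngest first: F 208 < C 353.7 < E 419.6 < D 599 < A 1107 < G 1772 < B 1891.
Counting 2 along gives C (353.7 Ma); the excerpt puts that inside the Carboniferous, 358.9–298.9 Ma.
Next in line is E (419.6 Ma), and 419.6 − 353.7 = 65.9 Myr.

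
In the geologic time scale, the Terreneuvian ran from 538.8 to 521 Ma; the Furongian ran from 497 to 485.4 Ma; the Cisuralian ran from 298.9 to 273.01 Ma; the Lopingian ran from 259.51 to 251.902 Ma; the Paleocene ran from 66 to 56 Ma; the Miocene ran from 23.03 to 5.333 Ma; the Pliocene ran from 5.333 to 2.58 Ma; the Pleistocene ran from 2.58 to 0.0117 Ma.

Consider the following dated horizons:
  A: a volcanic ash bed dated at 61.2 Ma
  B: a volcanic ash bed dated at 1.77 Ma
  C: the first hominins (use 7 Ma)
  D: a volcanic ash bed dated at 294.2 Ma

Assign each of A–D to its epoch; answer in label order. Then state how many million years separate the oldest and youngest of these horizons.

A — Paleocene; B — Pleistocene; C — Miocene; D — Cisuralian; span 292.43 million years

A: 61.2 Ma lies in 66–56 Ma, so Paleocene.
B: 1.77 Ma lies in 2.58–0.0117 Ma, so Pleistocene.
C: 7 Ma lies in 23.03–5.333 Ma, so Miocene.
D: 294.2 Ma lies in 298.9–273.01 Ma, so Cisuralian.
Oldest = 294.2 Ma, youngest = 1.77 Ma → span 292.43 Myr.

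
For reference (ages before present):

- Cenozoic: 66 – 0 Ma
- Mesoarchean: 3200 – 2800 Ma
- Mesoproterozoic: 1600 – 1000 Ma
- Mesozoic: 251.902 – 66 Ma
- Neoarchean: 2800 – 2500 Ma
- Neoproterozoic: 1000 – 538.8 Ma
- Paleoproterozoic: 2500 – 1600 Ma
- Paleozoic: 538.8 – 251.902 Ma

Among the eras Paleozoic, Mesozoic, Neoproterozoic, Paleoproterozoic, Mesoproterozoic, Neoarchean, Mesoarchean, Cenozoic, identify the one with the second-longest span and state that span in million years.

Start − end for each: Paleozoic 538.8 − 251.902 = 286.898; Mesozoic 251.902 − 66 = 185.902; Neoproterozoic 1000 − 538.8 = 461.2; Paleoproterozoic 2500 − 1600 = 900; Mesoproterozoic 1600 − 1000 = 600; Neoarchean 2800 − 2500 = 300; Mesoarchean 3200 − 2800 = 400; Cenozoic 66 − 0 = 66.
Ranking these from longest: Paleoproterozoic > Mesoproterozoic > Neoproterozoic > Mesoarchean > Neoarchean > Paleozoic > Mesozoic > Cenozoic.
Position 2 in that ranking is Mesoproterozoic, which lasted 600 Myr.

Mesoproterozoic, 600 million years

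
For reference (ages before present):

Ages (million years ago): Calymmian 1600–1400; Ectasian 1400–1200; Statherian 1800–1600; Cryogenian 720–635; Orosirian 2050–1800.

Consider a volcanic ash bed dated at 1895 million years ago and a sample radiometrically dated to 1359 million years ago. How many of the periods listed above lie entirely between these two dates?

1895 Ma sits inside the Orosirian (2050–1800) and 1359 Ma inside the Ectasian (1400–1200); neither of those is wholly between the two dates.
The listed periods lying completely between them are Statherian, Calymmian — 2 in all.

2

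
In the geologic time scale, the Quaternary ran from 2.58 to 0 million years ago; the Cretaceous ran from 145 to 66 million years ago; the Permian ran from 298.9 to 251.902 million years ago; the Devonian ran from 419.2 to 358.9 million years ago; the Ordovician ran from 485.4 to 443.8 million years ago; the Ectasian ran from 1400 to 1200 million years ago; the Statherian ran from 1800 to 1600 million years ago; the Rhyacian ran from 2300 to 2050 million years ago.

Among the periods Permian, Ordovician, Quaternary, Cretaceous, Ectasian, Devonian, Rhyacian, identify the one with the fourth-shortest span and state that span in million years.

Start − end for each: Permian 298.9 − 251.902 = 46.998; Ordovician 485.4 − 443.8 = 41.6; Quaternary 2.58 − 0 = 2.58; Cretaceous 145 − 66 = 79; Ectasian 1400 − 1200 = 200; Devonian 419.2 − 358.9 = 60.3; Rhyacian 2300 − 2050 = 250.
Ranking these from shortest: Quaternary < Ordovician < Permian < Devonian < Cretaceous < Ectasian < Rhyacian.
Position 4 in that ranking is Devonian, which lasted 60.3 Myr.

Devonian, 60.3 million years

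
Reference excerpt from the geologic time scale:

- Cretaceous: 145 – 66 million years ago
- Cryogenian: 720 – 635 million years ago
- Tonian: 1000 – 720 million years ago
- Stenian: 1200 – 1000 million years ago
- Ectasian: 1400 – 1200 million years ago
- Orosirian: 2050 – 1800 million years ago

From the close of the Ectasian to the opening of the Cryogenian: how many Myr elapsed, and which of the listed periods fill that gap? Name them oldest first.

480 million years; Stenian, Tonian

End of Ectasian = 1200 Ma; start of Cryogenian = 720 Ma.
Gap = 1200 − 720 = 480 Myr.
Periods wholly inside 1200–720 Ma: Stenian (1200–1000), Tonian (1000–720).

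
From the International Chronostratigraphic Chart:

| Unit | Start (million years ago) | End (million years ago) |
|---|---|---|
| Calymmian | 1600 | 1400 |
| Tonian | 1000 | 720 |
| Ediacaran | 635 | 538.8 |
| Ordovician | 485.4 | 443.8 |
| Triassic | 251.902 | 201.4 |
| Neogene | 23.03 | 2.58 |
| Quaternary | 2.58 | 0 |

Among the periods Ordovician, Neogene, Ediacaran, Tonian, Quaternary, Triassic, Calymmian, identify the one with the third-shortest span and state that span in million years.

Ordovician, 41.6 million years

Start − end for each: Ordovician 485.4 − 443.8 = 41.6; Neogene 23.03 − 2.58 = 20.45; Ediacaran 635 − 538.8 = 96.2; Tonian 1000 − 720 = 280; Quaternary 2.58 − 0 = 2.58; Triassic 251.902 − 201.4 = 50.502; Calymmian 1600 − 1400 = 200.
Ranking these from shortest: Quaternary < Neogene < Ordovician < Triassic < Ediacaran < Calymmian < Tonian.
Position 3 in that ranking is Ordovician, which lasted 41.6 Myr.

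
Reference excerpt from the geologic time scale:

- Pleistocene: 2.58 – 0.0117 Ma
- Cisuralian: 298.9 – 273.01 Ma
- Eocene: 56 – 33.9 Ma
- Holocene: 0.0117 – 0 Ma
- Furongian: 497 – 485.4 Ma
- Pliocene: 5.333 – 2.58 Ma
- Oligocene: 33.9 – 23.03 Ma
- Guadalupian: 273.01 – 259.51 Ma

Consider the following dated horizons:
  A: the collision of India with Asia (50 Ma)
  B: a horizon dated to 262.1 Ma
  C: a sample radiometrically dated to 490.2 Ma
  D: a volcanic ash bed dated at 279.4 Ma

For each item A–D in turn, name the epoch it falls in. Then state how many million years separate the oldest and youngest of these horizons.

Match each age against the start–end ranges in the excerpt: A = 50 Ma → Eocene (56–33.9); B = 262.1 Ma → Guadalupian (273.01–259.51); C = 490.2 Ma → Furongian (497–485.4); D = 279.4 Ma → Cisuralian (298.9–273.01).
The largest age is 490.2 Ma and the smallest is 50 Ma; their difference is 440.2 Myr.

A — Eocene; B — Guadalupian; C — Furongian; D — Cisuralian; span 440.2 million years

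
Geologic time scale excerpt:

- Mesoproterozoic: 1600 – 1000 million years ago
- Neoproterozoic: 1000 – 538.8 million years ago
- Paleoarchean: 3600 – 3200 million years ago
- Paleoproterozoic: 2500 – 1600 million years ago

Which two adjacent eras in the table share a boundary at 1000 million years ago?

The Mesoproterozoic ends at 1000 million years ago and the Neoproterozoic begins at 1000 million years ago, so they share that boundary.

Mesoproterozoic and Neoproterozoic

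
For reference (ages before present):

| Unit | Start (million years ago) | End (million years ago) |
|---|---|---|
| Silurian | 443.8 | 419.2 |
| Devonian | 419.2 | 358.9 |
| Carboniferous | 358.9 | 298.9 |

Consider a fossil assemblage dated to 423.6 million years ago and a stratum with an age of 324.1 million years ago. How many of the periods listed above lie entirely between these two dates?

The older date is 423.6 Ma and the younger is 324.1 Ma.
Periods with start < 423.6 and end > 324.1 Ma: Devonian (419.2–358.9).
That is 1 complete period.

1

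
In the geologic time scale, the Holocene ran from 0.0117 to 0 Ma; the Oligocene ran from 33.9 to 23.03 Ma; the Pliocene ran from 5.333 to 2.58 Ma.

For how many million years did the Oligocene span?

10.87 million years

33.9 − 23.03 = 10.87 million years.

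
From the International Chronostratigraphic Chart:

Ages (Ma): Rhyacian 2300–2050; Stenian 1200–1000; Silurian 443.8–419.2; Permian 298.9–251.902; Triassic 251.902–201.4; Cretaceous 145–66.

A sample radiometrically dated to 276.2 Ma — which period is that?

Permian

276.2 Ma lies between 298.9 and 251.902 Ma, so it falls in the Permian.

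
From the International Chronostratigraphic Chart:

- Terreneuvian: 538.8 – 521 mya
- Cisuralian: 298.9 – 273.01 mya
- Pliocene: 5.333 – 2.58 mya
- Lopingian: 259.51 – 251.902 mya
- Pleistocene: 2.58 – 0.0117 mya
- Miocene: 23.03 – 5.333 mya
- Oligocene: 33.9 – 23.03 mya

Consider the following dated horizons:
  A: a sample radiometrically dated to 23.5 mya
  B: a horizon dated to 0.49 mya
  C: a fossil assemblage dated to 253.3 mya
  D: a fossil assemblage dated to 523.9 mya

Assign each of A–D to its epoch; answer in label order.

A — Oligocene; B — Pleistocene; C — Lopingian; D — Terreneuvian

Match each age against the start–end ranges in the excerpt: A = 23.5 Ma → Oligocene (33.9–23.03); B = 0.49 Ma → Pleistocene (2.58–0.0117); C = 253.3 Ma → Lopingian (259.51–251.902); D = 523.9 Ma → Terreneuvian (538.8–521).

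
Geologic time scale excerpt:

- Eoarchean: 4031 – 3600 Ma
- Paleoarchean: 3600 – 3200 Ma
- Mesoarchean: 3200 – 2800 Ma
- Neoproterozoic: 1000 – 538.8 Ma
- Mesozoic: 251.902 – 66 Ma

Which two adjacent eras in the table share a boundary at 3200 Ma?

The Paleoarchean ends at 3200 Ma and the Mesoarchean begins at 3200 Ma, so they share that boundary.

Paleoarchean and Mesoarchean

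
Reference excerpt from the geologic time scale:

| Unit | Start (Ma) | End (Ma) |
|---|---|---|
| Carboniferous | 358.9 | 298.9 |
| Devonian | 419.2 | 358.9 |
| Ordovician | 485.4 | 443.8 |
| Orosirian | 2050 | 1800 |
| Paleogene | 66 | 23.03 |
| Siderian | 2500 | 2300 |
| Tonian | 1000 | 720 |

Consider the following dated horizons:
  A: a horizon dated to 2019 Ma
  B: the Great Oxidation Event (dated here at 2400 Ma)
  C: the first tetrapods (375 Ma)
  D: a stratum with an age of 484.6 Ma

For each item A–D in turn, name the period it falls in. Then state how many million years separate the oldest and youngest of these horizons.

A — Orosirian; B — Siderian; C — Devonian; D — Ordovician; span 2025 million years

Match each age against the start–end ranges in the excerpt: A = 2019 Ma → Orosirian (2050–1800); B = 2400 Ma → Siderian (2500–2300); C = 375 Ma → Devonian (419.2–358.9); D = 484.6 Ma → Ordovician (485.4–443.8).
The largest age is 2400 Ma and the smallest is 375 Ma; their difference is 2025 Myr.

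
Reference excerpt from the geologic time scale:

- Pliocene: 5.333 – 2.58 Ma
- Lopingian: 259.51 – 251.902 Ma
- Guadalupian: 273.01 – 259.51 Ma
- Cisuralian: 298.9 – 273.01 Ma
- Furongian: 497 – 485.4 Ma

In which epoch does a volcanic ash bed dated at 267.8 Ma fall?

267.8 Ma lies between 273.01 and 259.51 Ma, so it falls in the Guadalupian.

Guadalupian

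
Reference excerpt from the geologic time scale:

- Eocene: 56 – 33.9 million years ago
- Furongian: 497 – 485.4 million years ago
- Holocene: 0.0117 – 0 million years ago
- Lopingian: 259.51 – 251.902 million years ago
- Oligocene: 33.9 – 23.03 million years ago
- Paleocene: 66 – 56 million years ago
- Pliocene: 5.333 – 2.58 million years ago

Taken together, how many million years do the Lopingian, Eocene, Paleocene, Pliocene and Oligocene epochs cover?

53.331 million years

Duration is start − end for each: (259.51 − 251.902) + (56 − 33.9) + (66 − 56) + (5.333 − 2.58) + (33.9 − 23.03).
That is 7.608 + 22.1 + 10 + 2.753 + 10.87, which totals 53.331 million years.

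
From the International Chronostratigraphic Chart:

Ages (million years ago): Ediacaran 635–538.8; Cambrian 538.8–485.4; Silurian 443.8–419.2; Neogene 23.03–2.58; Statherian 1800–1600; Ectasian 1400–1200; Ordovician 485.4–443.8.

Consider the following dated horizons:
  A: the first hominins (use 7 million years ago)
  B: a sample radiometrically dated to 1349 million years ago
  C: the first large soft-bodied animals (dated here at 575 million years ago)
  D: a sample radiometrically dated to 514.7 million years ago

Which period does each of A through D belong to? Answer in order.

A — Neogene; B — Ectasian; C — Ediacaran; D — Cambrian

A: 7 Ma lies in 23.03–2.58 Ma, so Neogene.
B: 1349 Ma lies in 1400–1200 Ma, so Ectasian.
C: 575 Ma lies in 635–538.8 Ma, so Ediacaran.
D: 514.7 Ma lies in 538.8–485.4 Ma, so Cambrian.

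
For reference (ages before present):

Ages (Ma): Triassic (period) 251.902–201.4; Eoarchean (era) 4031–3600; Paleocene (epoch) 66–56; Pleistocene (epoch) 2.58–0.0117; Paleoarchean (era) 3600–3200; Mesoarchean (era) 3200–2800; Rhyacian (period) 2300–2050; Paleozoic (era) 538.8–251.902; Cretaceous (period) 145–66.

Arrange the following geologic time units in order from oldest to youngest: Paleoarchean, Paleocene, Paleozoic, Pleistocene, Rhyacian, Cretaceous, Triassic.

Sorting by start age (descending Ma, since larger Ma = older): Paleoarchean began 3600, Rhyacian began 2300, Paleozoic began 538.8, Triassic began 251.902, Cretaceous began 145, Paleocene began 66, Pleistocene began 2.58.

Paleoarchean, Rhyacian, Paleozoic, Triassic, Cretaceous, Paleocene, Pleistocene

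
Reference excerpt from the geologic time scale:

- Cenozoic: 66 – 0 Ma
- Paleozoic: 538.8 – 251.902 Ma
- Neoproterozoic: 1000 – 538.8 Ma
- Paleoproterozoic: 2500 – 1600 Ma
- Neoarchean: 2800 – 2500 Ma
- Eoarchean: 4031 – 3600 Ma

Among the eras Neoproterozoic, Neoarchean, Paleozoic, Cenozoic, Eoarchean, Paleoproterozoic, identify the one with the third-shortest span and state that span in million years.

Start − end for each: Neoproterozoic 1000 − 538.8 = 461.2; Neoarchean 2800 − 2500 = 300; Paleozoic 538.8 − 251.902 = 286.898; Cenozoic 66 − 0 = 66; Eoarchean 4031 − 3600 = 431; Paleoproterozoic 2500 − 1600 = 900.
Ranking these from shortest: Cenozoic < Paleozoic < Neoarchean < Eoarchean < Neoproterozoic < Paleoproterozoic.
Position 3 in that ranking is Neoarchean, which lasted 300 Myr.

Neoarchean, 300 million years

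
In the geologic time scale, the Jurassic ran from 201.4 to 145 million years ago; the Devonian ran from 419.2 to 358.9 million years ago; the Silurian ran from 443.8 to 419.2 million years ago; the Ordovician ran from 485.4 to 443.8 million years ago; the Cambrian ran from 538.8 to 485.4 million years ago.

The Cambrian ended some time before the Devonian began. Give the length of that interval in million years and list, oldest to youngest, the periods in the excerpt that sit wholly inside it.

End of Cambrian = 485.4 Ma; start of Devonian = 419.2 Ma.
Gap = 485.4 − 419.2 = 66.2 Myr.
Periods wholly inside 485.4–419.2 Ma: Ordovician (485.4–443.8), Silurian (443.8–419.2).

66.2 million years; Ordovician, Silurian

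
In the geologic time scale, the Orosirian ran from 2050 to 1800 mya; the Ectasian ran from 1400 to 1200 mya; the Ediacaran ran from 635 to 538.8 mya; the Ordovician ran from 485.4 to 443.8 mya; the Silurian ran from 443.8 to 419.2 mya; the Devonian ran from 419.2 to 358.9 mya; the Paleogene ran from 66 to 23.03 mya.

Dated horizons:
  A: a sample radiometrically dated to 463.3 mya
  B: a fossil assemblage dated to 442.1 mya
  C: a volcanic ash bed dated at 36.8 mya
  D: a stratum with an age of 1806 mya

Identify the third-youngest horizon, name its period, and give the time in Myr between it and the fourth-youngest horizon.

Sorted youngest-first by Ma: C (36.8), B (442.1), A (463.3), D (1806).
The third youngest is A at 463.3 Ma, which lies in 485.4–443.8 Ma: the Ordovician.
The fourth youngest is D at 1806 Ma; separation = |463.3 − 1806| = 1342.7 Myr.

A, in the Ordovician; 1342.7 million years to D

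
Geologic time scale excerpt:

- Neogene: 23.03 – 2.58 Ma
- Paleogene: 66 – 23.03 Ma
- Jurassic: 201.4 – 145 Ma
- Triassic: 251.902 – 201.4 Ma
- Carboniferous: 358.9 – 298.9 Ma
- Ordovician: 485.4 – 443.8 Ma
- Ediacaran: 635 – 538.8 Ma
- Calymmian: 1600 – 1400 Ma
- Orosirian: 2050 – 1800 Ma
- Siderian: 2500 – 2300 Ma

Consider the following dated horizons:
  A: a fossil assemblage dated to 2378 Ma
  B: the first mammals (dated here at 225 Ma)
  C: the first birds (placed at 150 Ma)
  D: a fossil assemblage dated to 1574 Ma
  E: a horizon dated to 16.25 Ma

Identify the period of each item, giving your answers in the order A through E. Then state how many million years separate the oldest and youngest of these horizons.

Match each age against the start–end ranges in the excerpt: A = 2378 Ma → Siderian (2500–2300); B = 225 Ma → Triassic (251.902–201.4); C = 150 Ma → Jurassic (201.4–145); D = 1574 Ma → Calymmian (1600–1400); E = 16.25 Ma → Neogene (23.03–2.58).
The largest age is 2378 Ma and the smallest is 16.25 Ma; their difference is 2361.75 Myr.

A — Siderian; B — Triassic; C — Jurassic; D — Calymmian; E — Neogene; span 2361.75 million years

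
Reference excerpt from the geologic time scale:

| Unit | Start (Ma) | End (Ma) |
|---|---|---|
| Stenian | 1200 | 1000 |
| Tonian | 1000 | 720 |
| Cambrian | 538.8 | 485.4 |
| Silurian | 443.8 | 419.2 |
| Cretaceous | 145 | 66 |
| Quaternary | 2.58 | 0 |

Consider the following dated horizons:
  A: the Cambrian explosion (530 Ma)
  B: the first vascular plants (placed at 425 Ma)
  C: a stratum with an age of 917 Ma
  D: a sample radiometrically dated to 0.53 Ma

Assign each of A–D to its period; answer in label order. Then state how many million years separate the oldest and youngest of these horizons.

A: 530 Ma lies in 538.8–485.4 Ma, so Cambrian.
B: 425 Ma lies in 443.8–419.2 Ma, so Silurian.
C: 917 Ma lies in 1000–720 Ma, so Tonian.
D: 0.53 Ma lies in 2.58–0 Ma, so Quaternary.
Oldest = 917 Ma, youngest = 0.53 Ma → span 916.47 Myr.

A — Cambrian; B — Silurian; C — Tonian; D — Quaternary; span 916.47 million years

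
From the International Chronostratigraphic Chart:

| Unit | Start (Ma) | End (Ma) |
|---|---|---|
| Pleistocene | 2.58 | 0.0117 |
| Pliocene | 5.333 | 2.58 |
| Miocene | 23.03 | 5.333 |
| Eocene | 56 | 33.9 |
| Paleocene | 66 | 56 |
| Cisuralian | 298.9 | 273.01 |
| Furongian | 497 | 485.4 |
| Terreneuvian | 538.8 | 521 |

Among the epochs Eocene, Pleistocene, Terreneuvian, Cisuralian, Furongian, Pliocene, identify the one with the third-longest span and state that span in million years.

Terreneuvian, 17.8 million years

Durations: Eocene 22.1; Pleistocene 2.5683; Terreneuvian 17.8; Cisuralian 25.89; Furongian 11.6; Pliocene 2.753 Myr.
Sorted longest-first: Cisuralian (25.89), Eocene (22.1), Terreneuvian (17.8), Furongian (11.6), Pliocene (2.753), Pleistocene (2.5683).
The third longest is Terreneuvian at 17.8 Myr.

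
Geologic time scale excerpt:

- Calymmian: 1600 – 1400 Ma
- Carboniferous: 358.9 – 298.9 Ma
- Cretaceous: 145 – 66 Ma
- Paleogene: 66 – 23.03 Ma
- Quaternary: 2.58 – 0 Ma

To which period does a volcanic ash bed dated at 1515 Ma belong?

1515 Ma lies between 1600 and 1400 Ma, so it falls in the Calymmian.

Calymmian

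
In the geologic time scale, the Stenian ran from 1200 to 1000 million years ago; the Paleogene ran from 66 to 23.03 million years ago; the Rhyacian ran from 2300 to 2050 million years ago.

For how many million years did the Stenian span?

1200 − 1000 = 200 million years.

200 million years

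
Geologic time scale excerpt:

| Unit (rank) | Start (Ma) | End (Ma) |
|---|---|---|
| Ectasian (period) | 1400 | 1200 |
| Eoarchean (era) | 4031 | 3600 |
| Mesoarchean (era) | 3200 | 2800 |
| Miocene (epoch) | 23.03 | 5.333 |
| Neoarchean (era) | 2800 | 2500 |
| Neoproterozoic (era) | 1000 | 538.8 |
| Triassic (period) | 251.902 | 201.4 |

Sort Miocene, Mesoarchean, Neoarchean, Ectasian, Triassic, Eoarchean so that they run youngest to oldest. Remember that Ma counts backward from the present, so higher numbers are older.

Miocene → Triassic → Ectasian → Neoarchean → Mesoarchean → Eoarchean

The oldest of these is Eoarchean (starts 4031 Ma) and the youngest is Miocene (ends 5.333 Ma).
In between, by decreasing start age: Mesoarchean (3200), Neoarchean (2800), Ectasian (1400), Triassic (251.902).
Listing youngest first means reversing that sequence.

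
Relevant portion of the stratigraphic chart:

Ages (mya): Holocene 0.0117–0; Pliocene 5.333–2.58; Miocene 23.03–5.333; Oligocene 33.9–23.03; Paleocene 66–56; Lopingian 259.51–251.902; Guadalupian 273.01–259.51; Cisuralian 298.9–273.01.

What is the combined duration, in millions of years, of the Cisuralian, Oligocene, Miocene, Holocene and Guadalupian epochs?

67.9687 million years

Duration is start − end for each: (298.9 − 273.01) + (33.9 − 23.03) + (23.03 − 5.333) + (0.0117 − 0) + (273.01 − 259.51).
That is 25.89 + 10.87 + 17.697 + 0.0117 + 13.5, which totals 67.9687 million years.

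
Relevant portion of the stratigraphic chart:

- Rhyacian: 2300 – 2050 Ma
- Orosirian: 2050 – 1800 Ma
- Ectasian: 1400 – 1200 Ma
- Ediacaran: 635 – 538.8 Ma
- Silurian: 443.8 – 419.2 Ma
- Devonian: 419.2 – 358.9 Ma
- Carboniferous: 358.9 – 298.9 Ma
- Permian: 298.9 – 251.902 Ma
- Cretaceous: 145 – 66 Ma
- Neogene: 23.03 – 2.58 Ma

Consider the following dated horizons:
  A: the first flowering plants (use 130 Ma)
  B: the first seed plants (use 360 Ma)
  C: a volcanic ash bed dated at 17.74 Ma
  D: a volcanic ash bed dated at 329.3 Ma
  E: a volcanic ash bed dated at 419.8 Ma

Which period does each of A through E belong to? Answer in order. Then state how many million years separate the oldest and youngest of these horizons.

A — Cretaceous; B — Devonian; C — Neogene; D — Carboniferous; E — Silurian; span 402.06 million years

Match each age against the start–end ranges in the excerpt: A = 130 Ma → Cretaceous (145–66); B = 360 Ma → Devonian (419.2–358.9); C = 17.74 Ma → Neogene (23.03–2.58); D = 329.3 Ma → Carboniferous (358.9–298.9); E = 419.8 Ma → Silurian (443.8–419.2).
The largest age is 419.8 Ma and the smallest is 17.74 Ma; their difference is 402.06 Myr.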